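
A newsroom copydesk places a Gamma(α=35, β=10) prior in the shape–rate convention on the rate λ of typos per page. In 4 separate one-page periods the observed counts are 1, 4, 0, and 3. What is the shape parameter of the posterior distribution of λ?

43

Total count: 1 + 4 + 0 + 3 = 8.
Total exposure: 4 pages.
The Gamma prior is conjugate for the Poisson rate, so λ | data ~ Gamma(35+8, 10+4) = Gamma(43, 14).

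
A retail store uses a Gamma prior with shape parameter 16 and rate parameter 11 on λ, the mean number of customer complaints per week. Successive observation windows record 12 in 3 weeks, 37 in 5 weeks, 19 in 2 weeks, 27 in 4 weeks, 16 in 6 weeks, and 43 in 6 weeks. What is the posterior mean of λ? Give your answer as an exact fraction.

170/37

Total count: 12 + 37 + 19 + 27 + 16 + 43 = 154.
Total exposure: 3 + 5 + 2 + 4 + 6 + 6 = 26 weeks.
Gamma(α, β) with Poisson data over total exposure Σt gives posterior Gamma(α+Σx, β+Σt) = Gamma(170, 37).
Posterior mean = α'/β' = 170/37.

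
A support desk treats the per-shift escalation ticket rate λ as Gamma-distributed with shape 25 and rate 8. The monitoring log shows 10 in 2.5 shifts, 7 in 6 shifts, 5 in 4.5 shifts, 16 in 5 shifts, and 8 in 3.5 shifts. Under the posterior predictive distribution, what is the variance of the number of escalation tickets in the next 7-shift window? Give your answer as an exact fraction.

Total count: 10 + 7 + 5 + 16 + 8 = 46.
Total exposure: 2.5 + 6 + 4.5 + 5 + 3.5 = 21.5 shifts.
Gamma(α, β) with Poisson data over total exposure Σt gives posterior Gamma(α+Σx, β+Σt) = Gamma(71, 59/2).
The posterior predictive for a window of length T is Negative Binomial with variance T·α'·(β'+T)/β'² = 7·71·(73/2)/(3481/4) = 72562/3481.

72562/3481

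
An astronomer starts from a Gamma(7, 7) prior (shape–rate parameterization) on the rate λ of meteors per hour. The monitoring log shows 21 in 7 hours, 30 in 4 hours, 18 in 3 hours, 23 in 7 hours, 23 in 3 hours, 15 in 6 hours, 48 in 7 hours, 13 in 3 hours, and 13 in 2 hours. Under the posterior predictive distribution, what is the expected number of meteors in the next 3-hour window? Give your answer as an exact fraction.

Total count: 21 + 30 + 18 + 23 + 23 + 15 + 48 + 13 + 13 = 204.
Total exposure: 7 + 4 + 3 + 7 + 3 + 6 + 7 + 3 + 2 = 42 hours.
Gamma(α, β) with Poisson data over total exposure Σt gives posterior Gamma(α+Σx, β+Σt) = Gamma(211, 49).
Predictive mean over a 3-hour window = T·E[λ|data] = 3·211/49 = 633/49.

633/49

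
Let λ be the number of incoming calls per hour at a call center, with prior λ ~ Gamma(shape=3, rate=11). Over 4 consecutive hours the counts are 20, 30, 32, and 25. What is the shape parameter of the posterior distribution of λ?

110

Total count: 20 + 30 + 32 + 25 = 107.
Total exposure: 4 hours.
Conjugate update: add total count to the shape and total exposure to the rate, giving Gamma(110, 15).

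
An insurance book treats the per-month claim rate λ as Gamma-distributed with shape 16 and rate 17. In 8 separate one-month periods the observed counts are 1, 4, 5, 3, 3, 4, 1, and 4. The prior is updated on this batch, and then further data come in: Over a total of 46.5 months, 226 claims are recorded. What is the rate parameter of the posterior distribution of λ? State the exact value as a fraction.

Total count: 1 + 4 + 5 + 3 + 3 + 4 + 1 + 4 = 25.
Total exposure: 8 months.
After the first batch: Gamma(16 + 25, 17 + 8) = Gamma(41, 25).
Total count 226 over total exposure 46.5 months.
After the second batch: Gamma(41 + 226, 25 + 46.5) = Gamma(267, 143/2).

143/2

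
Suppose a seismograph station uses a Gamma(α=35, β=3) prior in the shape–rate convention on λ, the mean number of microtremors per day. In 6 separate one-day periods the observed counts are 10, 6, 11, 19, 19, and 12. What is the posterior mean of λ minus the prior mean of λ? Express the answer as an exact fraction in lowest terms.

Total count: 10 + 6 + 11 + 19 + 19 + 12 = 77.
Total exposure: 6 days.
Gamma(α, β) with Poisson data over total exposure Σt gives posterior Gamma(α+Σx, β+Σt) = Gamma(112, 9).
Posterior mean = 112/9 = 112/9; prior mean = 35/3 = 35/3. Difference = 112/9 − 35/3 = 7/9.

7/9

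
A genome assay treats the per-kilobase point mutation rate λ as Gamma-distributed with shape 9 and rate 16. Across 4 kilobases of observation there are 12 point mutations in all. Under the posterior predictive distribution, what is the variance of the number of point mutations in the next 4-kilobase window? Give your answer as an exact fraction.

126/25

Total count 12 over total exposure 4 kilobases.
By Gamma–Poisson conjugacy, the posterior is Gamma(α + Σx, β + Σt) = Gamma(9 + 12, 16 + 4) = Gamma(21, 20).
The posterior predictive for a window of length T is Negative Binomial with variance T·α'·(β'+T)/β'² = 4·21·24/400 = 126/25.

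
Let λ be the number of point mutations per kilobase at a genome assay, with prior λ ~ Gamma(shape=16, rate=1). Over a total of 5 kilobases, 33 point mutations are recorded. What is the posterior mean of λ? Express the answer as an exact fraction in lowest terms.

Total count 33 over total exposure 5 kilobases.
By Gamma–Poisson conjugacy, the posterior is Gamma(α + Σx, β + Σt) = Gamma(16 + 33, 1 + 5) = Gamma(49, 6).
Posterior mean = α'/β' = 49/6.

49/6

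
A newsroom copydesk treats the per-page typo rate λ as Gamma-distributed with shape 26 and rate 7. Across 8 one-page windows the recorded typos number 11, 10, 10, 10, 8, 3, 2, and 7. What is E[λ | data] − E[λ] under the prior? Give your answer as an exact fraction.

73/35

Total count: 11 + 10 + 10 + 10 + 8 + 3 + 2 + 7 = 61.
Total exposure: 8 pages.
The Gamma prior is conjugate for the Poisson rate, so λ | data ~ Gamma(26+61, 7+8) = Gamma(87, 15).
Posterior mean = 87/15 = 29/5; prior mean = 26/7 = 26/7. Difference = 29/5 − 26/7 = 73/35.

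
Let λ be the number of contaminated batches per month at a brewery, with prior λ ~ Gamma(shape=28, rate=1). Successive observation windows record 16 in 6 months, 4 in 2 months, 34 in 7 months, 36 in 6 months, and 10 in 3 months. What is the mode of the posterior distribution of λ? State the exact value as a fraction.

127/25

Total count: 16 + 4 + 34 + 36 + 10 = 100.
Total exposure: 6 + 2 + 7 + 6 + 3 = 24 months.
Posterior: α' = 28 + 100 = 128, β' = 1 + 24 = 25.
Posterior mode = (α'−1)/β' = 127/25.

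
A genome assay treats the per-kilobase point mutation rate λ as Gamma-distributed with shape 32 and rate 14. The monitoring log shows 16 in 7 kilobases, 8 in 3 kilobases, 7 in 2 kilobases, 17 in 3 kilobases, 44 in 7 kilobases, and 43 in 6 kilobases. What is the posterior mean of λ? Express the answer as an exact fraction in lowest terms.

167/42

Total count: 16 + 8 + 7 + 17 + 44 + 43 = 135.
Total exposure: 7 + 3 + 2 + 3 + 7 + 6 = 28 kilobases.
Posterior: α' = 32 + 135 = 167, β' = 14 + 28 = 42.
Posterior mean = α'/β' = 167/42.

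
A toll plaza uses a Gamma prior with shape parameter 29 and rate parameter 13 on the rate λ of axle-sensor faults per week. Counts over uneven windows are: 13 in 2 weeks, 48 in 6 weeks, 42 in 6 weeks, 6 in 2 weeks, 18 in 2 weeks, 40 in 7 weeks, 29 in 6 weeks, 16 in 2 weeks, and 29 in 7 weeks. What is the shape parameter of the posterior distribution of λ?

Total count: 13 + 48 + 42 + 6 + 18 + 40 + 29 + 16 + 29 = 241.
Total exposure: 2 + 6 + 6 + 2 + 2 + 7 + 6 + 2 + 7 = 40 weeks.
Gamma(α, β) with Poisson data over total exposure Σt gives posterior Gamma(α+Σx, β+Σt) = Gamma(270, 53).

270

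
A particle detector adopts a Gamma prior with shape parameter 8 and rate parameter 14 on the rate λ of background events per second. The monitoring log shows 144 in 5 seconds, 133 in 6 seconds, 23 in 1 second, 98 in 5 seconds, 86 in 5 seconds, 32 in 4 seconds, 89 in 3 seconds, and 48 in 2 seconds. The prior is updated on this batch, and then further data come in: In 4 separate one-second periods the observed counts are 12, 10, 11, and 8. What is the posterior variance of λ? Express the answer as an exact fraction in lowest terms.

Total count: 144 + 133 + 23 + 98 + 86 + 32 + 89 + 48 = 653.
Total exposure: 5 + 6 + 1 + 5 + 5 + 4 + 3 + 2 = 31 seconds.
After the first batch: Gamma(8 + 653, 14 + 31) = Gamma(661, 45).
Total count: 12 + 10 + 11 + 8 = 41.
Total exposure: 4 seconds.
After the second batch: Gamma(661 + 41, 45 + 4) = Gamma(702, 49).
Posterior variance = α'/β'² = 702/2401.

702/2401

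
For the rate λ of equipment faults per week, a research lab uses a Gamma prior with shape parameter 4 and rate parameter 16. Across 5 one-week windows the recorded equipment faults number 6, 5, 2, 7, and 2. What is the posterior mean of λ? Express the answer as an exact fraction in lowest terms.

26/21

Total count: 6 + 5 + 2 + 7 + 2 = 22.
Total exposure: 5 weeks.
The Gamma prior is conjugate for the Poisson rate, so λ | data ~ Gamma(4+22, 16+5) = Gamma(26, 21).
Posterior mean = α'/β' = 26/21.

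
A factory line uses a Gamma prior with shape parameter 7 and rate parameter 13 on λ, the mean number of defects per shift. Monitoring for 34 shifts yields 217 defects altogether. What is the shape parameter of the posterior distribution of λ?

Total count 217 over total exposure 34 shifts.
Posterior: α' = 7 + 217 = 224, β' = 13 + 34 = 47.

224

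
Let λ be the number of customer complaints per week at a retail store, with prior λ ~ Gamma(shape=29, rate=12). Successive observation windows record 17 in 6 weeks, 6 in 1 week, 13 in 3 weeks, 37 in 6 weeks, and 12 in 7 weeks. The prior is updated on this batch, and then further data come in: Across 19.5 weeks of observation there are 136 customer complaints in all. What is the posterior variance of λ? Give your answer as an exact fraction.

Total count: 17 + 6 + 13 + 37 + 12 = 85.
Total exposure: 6 + 1 + 3 + 6 + 7 = 23 weeks.
After the first batch: Gamma(29 + 85, 12 + 23) = Gamma(114, 35).
Total count 136 over total exposure 19.5 weeks.
After the second batch: Gamma(114 + 136, 35 + 19.5) = Gamma(250, 109/2).
Posterior variance = α'/β'² = 250/(11881/4) = 1000/11881.

1000/11881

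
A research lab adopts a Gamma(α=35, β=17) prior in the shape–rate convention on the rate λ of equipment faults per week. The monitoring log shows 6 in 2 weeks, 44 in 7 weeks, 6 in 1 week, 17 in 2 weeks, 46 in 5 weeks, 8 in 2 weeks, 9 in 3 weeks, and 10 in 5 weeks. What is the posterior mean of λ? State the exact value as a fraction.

181/44

Total count: 6 + 44 + 6 + 17 + 46 + 8 + 9 + 10 = 146.
Total exposure: 2 + 7 + 1 + 2 + 5 + 2 + 3 + 5 = 27 weeks.
Posterior: α' = 35 + 146 = 181, β' = 17 + 27 = 44.
Posterior mean = α'/β' = 181/44.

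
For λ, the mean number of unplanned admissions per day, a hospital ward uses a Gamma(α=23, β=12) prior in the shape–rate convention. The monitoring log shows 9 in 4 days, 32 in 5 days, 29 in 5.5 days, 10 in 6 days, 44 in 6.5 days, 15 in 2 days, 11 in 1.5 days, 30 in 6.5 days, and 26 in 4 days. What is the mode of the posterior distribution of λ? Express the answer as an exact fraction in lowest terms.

Total count: 9 + 32 + 29 + 10 + 44 + 15 + 11 + 30 + 26 = 206.
Total exposure: 4 + 5 + 5.5 + 6 + 6.5 + 2 + 1.5 + 6.5 + 4 = 41 days.
The Gamma prior is conjugate for the Poisson rate, so λ | data ~ Gamma(23+206, 12+41) = Gamma(229, 53).
Posterior mode = (α'−1)/β' = 228/53.

228/53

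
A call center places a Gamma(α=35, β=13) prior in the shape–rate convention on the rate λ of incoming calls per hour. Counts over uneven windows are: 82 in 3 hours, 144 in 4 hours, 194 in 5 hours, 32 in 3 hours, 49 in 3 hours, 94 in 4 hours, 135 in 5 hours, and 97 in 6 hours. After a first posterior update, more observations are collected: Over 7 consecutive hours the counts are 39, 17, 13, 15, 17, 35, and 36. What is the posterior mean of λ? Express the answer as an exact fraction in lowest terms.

1034/53

Total count: 82 + 144 + 194 + 32 + 49 + 94 + 135 + 97 = 827.
Total exposure: 3 + 4 + 5 + 3 + 3 + 4 + 5 + 6 = 33 hours.
After the first batch: Gamma(35 + 827, 13 + 33) = Gamma(862, 46).
Total count: 39 + 17 + 13 + 15 + 17 + 35 + 36 = 172.
Total exposure: 7 hours.
After the second batch: Gamma(862 + 172, 46 + 7) = Gamma(1034, 53).
Posterior mean = α'/β' = 1034/53.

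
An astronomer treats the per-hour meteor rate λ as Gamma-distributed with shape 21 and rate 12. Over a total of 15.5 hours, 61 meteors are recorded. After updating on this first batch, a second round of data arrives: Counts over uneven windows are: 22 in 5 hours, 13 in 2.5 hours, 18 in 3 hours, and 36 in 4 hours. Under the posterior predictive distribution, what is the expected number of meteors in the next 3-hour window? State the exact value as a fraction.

171/14

Total count 61 over total exposure 15.5 hours.
After the first batch: Gamma(21 + 61, 12 + 15.5) = Gamma(82, 55/2).
Total count: 22 + 13 + 18 + 36 = 89.
Total exposure: 5 + 2.5 + 3 + 4 = 14.5 hours.
After the second batch: Gamma(82 + 89, 55/2 + 14.5) = Gamma(171, 42).
Predictive mean over a 3-hour window = T·E[λ|data] = 3·171/42 = 171/14.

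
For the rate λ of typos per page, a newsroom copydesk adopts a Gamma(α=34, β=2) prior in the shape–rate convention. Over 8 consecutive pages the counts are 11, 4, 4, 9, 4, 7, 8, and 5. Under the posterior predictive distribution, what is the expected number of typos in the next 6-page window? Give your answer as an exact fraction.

258/5

Total count: 11 + 4 + 4 + 9 + 4 + 7 + 8 + 5 = 52.
Total exposure: 8 pages.
By Gamma–Poisson conjugacy, the posterior is Gamma(α + Σx, β + Σt) = Gamma(34 + 52, 2 + 8) = Gamma(86, 10).
Predictive mean over a 6-page window = T·E[λ|data] = 6·86/10 = 258/5.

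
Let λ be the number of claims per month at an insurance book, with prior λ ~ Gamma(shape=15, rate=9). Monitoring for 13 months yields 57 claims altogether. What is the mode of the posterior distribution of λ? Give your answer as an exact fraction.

Total count 57 over total exposure 13 months.
The Gamma prior is conjugate for the Poisson rate, so λ | data ~ Gamma(15+57, 9+13) = Gamma(72, 22).
Posterior mode = (α'−1)/β' = 71/22.

71/22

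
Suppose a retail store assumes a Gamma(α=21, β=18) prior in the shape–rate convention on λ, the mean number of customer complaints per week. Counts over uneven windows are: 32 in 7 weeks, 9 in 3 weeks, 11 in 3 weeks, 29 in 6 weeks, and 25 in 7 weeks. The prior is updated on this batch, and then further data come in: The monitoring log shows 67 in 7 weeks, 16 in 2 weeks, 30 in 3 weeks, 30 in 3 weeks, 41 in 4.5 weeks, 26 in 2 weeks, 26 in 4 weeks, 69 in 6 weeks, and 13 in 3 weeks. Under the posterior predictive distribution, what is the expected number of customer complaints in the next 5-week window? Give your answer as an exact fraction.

4450/157

Total count: 32 + 9 + 11 + 29 + 25 = 106.
Total exposure: 7 + 3 + 3 + 6 + 7 = 26 weeks.
After the first batch: Gamma(21 + 106, 18 + 26) = Gamma(127, 44).
Total count: 67 + 16 + 30 + 30 + 41 + 26 + 26 + 69 + 13 = 318.
Total exposure: 7 + 2 + 3 + 3 + 4.5 + 2 + 4 + 6 + 3 = 34.5 weeks.
After the second batch: Gamma(127 + 318, 44 + 34.5) = Gamma(445, 157/2).
Predictive mean over a 5-week window = T·E[λ|data] = 5·445/(157/2) = 4450/157.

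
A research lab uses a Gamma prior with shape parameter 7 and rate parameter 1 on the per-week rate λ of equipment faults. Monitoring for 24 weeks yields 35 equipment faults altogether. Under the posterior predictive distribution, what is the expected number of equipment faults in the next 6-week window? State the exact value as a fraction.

252/25

Total count 35 over total exposure 24 weeks.
The Gamma prior is conjugate for the Poisson rate, so λ | data ~ Gamma(7+35, 1+24) = Gamma(42, 25).
Predictive mean over a 6-week window = T·E[λ|data] = 6·42/25 = 252/25.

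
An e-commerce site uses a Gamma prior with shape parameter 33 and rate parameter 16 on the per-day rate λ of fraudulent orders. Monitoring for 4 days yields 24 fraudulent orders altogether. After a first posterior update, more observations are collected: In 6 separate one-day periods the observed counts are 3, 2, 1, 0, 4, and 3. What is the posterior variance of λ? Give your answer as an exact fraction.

35/338

Total count 24 over total exposure 4 days.
After the first batch: Gamma(33 + 24, 16 + 4) = Gamma(57, 20).
Total count: 3 + 2 + 1 + 0 + 4 + 3 = 13.
Total exposure: 6 days.
After the second batch: Gamma(57 + 13, 20 + 6) = Gamma(70, 26).
Posterior variance = α'/β'² = 70/676 = 35/338.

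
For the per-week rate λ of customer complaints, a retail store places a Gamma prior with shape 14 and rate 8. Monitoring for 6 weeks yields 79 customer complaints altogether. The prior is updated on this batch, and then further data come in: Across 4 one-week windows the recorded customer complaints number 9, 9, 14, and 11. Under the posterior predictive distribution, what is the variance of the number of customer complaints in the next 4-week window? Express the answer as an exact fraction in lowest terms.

Total count 79 over total exposure 6 weeks.
After the first batch: Gamma(14 + 79, 8 + 6) = Gamma(93, 14).
Total count: 9 + 9 + 14 + 11 = 43.
Total exposure: 4 weeks.
After the second batch: Gamma(93 + 43, 14 + 4) = Gamma(136, 18).
The posterior predictive for a window of length T is Negative Binomial with variance T·α'·(β'+T)/β'² = 4·136·22/324 = 2992/81.

2992/81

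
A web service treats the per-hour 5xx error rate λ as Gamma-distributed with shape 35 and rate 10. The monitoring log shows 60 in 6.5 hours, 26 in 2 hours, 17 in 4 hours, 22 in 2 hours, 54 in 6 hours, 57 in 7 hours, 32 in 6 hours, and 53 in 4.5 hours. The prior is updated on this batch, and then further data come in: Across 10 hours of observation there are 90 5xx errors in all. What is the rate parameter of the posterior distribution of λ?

58

Total count: 60 + 26 + 17 + 22 + 54 + 57 + 32 + 53 = 321.
Total exposure: 6.5 + 2 + 4 + 2 + 6 + 7 + 6 + 4.5 = 38 hours.
After the first batch: Gamma(35 + 321, 10 + 38) = Gamma(356, 48).
Total count 90 over total exposure 10 hours.
After the second batch: Gamma(356 + 90, 48 + 10) = Gamma(446, 58).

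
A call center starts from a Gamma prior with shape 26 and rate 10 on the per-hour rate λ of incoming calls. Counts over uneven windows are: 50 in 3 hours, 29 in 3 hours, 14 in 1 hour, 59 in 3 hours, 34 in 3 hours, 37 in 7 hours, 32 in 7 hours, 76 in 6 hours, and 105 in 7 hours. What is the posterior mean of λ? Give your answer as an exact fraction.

231/25

Total count: 50 + 29 + 14 + 59 + 34 + 37 + 32 + 76 + 105 = 436.
Total exposure: 3 + 3 + 1 + 3 + 3 + 7 + 7 + 6 + 7 = 40 hours.
The Gamma prior is conjugate for the Poisson rate, so λ | data ~ Gamma(26+436, 10+40) = Gamma(462, 50).
Posterior mean = α'/β' = 462/50 = 231/25.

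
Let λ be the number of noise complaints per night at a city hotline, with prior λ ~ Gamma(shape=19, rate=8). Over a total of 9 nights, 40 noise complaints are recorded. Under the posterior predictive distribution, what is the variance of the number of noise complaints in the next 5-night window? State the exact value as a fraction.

Total count 40 over total exposure 9 nights.
The Gamma prior is conjugate for the Poisson rate, so λ | data ~ Gamma(19+40, 8+9) = Gamma(59, 17).
The posterior predictive for a window of length T is Negative Binomial with variance T·α'·(β'+T)/β'² = 5·59·22/289 = 6490/289.

6490/289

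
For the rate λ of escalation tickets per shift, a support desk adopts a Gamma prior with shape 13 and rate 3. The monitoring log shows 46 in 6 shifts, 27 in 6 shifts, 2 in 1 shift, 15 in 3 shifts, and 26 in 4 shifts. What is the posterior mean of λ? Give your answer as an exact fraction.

129/23

Total count: 46 + 27 + 2 + 15 + 26 = 116.
Total exposure: 6 + 6 + 1 + 3 + 4 = 20 shifts.
Posterior: α' = 13 + 116 = 129, β' = 3 + 20 = 23.
Posterior mean = α'/β' = 129/23.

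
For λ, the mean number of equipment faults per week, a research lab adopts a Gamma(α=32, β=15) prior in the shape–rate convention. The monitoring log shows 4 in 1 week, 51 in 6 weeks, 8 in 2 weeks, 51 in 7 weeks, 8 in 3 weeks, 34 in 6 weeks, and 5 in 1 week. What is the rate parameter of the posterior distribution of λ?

Total count: 4 + 51 + 8 + 51 + 8 + 34 + 5 = 161.
Total exposure: 1 + 6 + 2 + 7 + 3 + 6 + 1 = 26 weeks.
The Gamma prior is conjugate for the Poisson rate, so λ | data ~ Gamma(32+161, 15+26) = Gamma(193, 41).

41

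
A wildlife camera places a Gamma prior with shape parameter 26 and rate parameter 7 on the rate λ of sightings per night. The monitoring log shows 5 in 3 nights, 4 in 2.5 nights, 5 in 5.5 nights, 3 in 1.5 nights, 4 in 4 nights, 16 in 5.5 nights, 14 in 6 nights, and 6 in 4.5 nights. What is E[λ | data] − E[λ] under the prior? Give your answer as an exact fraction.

-892/553

Total count: 5 + 4 + 5 + 3 + 4 + 16 + 14 + 6 = 57.
Total exposure: 3 + 2.5 + 5.5 + 1.5 + 4 + 5.5 + 6 + 4.5 = 32.5 nights.
Posterior: α' = 26 + 57 = 83, β' = 7 + 32.5 = 79/2.
Posterior mean = 83/(79/2) = 166/79; prior mean = 26/7 = 26/7. Difference = 166/79 − 26/7 = -892/553.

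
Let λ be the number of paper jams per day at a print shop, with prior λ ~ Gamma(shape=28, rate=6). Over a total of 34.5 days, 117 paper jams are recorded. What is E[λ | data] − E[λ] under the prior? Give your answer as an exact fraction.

-88/81

Total count 117 over total exposure 34.5 days.
Posterior: α' = 28 + 117 = 145, β' = 6 + 34.5 = 81/2.
Posterior mean = 145/(81/2) = 290/81; prior mean = 28/6 = 14/3. Difference = 290/81 − 14/3 = -88/81.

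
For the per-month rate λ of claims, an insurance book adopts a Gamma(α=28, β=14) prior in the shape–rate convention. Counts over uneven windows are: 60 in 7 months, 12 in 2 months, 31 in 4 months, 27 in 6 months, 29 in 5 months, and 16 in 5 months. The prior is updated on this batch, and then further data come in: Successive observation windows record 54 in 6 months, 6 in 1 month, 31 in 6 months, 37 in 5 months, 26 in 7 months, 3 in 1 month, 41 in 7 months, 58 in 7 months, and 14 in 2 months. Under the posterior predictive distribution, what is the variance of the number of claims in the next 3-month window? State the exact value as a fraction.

Total count: 60 + 12 + 31 + 27 + 29 + 16 = 175.
Total exposure: 7 + 2 + 4 + 6 + 5 + 5 = 29 months.
After the first batch: Gamma(28 + 175, 14 + 29) = Gamma(203, 43).
Total count: 54 + 6 + 31 + 37 + 26 + 3 + 41 + 58 + 14 = 270.
Total exposure: 6 + 1 + 6 + 5 + 7 + 1 + 7 + 7 + 2 = 42 months.
After the second batch: Gamma(203 + 270, 43 + 42) = Gamma(473, 85).
The posterior predictive for a window of length T is Negative Binomial with variance T·α'·(β'+T)/β'² = 3·473·88/7225 = 124872/7225.

124872/7225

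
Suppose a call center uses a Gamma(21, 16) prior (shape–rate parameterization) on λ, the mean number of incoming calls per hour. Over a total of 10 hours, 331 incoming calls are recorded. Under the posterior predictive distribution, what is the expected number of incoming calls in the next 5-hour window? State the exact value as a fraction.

Total count 331 over total exposure 10 hours.
Posterior: α' = 21 + 331 = 352, β' = 16 + 10 = 26.
Predictive mean over a 5-hour window = T·E[λ|data] = 5·352/26 = 880/13.

880/13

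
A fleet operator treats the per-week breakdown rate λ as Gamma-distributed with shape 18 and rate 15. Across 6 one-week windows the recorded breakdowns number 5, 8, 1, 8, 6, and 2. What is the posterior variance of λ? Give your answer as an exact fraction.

Total count: 5 + 8 + 1 + 8 + 6 + 2 = 30.
Total exposure: 6 weeks.
Conjugate update: add total count to the shape and total exposure to the rate, giving Gamma(48, 21).
Posterior variance = α'/β'² = 48/441 = 16/147.

16/147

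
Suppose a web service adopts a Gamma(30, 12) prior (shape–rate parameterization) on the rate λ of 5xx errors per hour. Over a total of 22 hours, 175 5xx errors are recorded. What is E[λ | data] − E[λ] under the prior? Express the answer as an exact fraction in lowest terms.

Total count 175 over total exposure 22 hours.
Conjugate update: add total count to the shape and total exposure to the rate, giving Gamma(205, 34).
Posterior mean = 205/34 = 205/34; prior mean = 30/12 = 5/2. Difference = 205/34 − 5/2 = 60/17.

60/17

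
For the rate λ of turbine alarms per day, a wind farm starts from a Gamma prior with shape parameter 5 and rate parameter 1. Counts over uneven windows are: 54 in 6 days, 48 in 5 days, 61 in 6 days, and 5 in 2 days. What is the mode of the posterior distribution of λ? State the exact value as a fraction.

43/5

Total count: 54 + 48 + 61 + 5 = 168.
Total exposure: 6 + 5 + 6 + 2 = 19 days.
Conjugate update: add total count to the shape and total exposure to the rate, giving Gamma(173, 20).
Posterior mode = (α'−1)/β' = 172/20 = 43/5.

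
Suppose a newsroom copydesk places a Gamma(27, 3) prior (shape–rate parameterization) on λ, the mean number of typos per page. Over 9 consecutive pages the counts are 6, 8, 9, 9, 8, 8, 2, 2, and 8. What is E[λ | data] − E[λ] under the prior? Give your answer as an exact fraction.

Total count: 6 + 8 + 9 + 9 + 8 + 8 + 2 + 2 + 8 = 60.
Total exposure: 9 pages.
By Gamma–Poisson conjugacy, the posterior is Gamma(α + Σx, β + Σt) = Gamma(27 + 60, 3 + 9) = Gamma(87, 12).
Posterior mean = 87/12 = 29/4; prior mean = 27/3 = 9. Difference = 29/4 − 9 = -7/4.

-7/4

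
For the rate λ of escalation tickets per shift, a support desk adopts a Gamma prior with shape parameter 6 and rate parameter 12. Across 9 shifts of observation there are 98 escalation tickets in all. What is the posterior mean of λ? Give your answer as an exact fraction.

104/21

Total count 98 over total exposure 9 shifts.
Gamma(α, β) with Poisson data over total exposure Σt gives posterior Gamma(α+Σx, β+Σt) = Gamma(104, 21).
Posterior mean = α'/β' = 104/21.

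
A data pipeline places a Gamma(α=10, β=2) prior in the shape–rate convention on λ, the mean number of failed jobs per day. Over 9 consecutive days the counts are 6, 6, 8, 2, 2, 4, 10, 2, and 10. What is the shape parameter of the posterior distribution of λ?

60

Total count: 6 + 6 + 8 + 2 + 2 + 4 + 10 + 2 + 10 = 50.
Total exposure: 9 days.
Posterior: α' = 10 + 50 = 60, β' = 2 + 9 = 11.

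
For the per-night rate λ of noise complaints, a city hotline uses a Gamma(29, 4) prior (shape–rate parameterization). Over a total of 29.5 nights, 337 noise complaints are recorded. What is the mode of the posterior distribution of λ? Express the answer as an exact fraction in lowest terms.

Total count 337 over total exposure 29.5 nights.
By Gamma–Poisson conjugacy, the posterior is Gamma(α + Σx, β + Σt) = Gamma(29 + 337, 4 + 29.5) = Gamma(366, 67/2).
Posterior mode = (α'−1)/β' = 365/(67/2) = 730/67.

730/67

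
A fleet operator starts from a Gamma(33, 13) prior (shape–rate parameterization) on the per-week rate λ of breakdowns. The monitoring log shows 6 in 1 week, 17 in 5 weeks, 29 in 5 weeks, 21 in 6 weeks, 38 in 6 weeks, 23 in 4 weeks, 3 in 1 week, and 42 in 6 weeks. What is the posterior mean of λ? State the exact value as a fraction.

212/47

Total count: 6 + 17 + 29 + 21 + 38 + 23 + 3 + 42 = 179.
Total exposure: 1 + 5 + 5 + 6 + 6 + 4 + 1 + 6 = 34 weeks.
Conjugate update: add total count to the shape and total exposure to the rate, giving Gamma(212, 47).
Posterior mean = α'/β' = 212/47.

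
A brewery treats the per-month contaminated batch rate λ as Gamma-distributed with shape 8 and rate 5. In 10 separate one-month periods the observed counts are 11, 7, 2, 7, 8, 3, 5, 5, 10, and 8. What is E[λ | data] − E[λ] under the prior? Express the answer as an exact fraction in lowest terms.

Total count: 11 + 7 + 2 + 7 + 8 + 3 + 5 + 5 + 10 + 8 = 66.
Total exposure: 10 months.
By Gamma–Poisson conjugacy, the posterior is Gamma(α + Σx, β + Σt) = Gamma(8 + 66, 5 + 10) = Gamma(74, 15).
Posterior mean = 74/15 = 74/15; prior mean = 8/5 = 8/5. Difference = 74/15 − 8/5 = 10/3.

10/3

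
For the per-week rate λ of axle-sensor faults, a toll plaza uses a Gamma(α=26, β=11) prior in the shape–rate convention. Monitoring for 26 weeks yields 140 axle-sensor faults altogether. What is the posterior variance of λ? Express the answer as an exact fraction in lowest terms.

166/1369

Total count 140 over total exposure 26 weeks.
The Gamma prior is conjugate for the Poisson rate, so λ | data ~ Gamma(26+140, 11+26) = Gamma(166, 37).
Posterior variance = α'/β'² = 166/1369.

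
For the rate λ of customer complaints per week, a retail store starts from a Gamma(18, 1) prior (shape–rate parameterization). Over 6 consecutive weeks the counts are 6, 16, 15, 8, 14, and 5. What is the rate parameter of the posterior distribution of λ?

Total count: 6 + 16 + 15 + 8 + 14 + 5 = 64.
Total exposure: 6 weeks.
Posterior: α' = 18 + 64 = 82, β' = 1 + 6 = 7.

7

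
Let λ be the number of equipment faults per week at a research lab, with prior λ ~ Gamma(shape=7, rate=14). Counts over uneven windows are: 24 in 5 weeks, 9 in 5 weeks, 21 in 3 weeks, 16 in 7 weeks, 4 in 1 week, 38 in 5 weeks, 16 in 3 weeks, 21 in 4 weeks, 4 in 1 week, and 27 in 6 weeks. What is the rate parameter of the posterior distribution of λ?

Total count: 24 + 9 + 21 + 16 + 4 + 38 + 16 + 21 + 4 + 27 = 180.
Total exposure: 5 + 5 + 3 + 7 + 1 + 5 + 3 + 4 + 1 + 6 = 40 weeks.
By Gamma–Poisson conjugacy, the posterior is Gamma(α + Σx, β + Σt) = Gamma(7 + 180, 14 + 40) = Gamma(187, 54).

54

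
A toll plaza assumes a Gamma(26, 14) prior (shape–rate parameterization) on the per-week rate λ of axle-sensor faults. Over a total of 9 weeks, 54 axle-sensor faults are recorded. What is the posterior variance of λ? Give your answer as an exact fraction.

Total count 54 over total exposure 9 weeks.
The Gamma prior is conjugate for the Poisson rate, so λ | data ~ Gamma(26+54, 14+9) = Gamma(80, 23).
Posterior variance = α'/β'² = 80/529.

80/529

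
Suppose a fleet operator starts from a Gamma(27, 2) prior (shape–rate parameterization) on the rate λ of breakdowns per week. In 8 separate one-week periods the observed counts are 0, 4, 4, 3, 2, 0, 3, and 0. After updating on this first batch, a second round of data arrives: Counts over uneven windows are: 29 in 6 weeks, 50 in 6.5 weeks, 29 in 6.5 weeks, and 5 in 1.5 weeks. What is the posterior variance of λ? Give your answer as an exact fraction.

Total count: 0 + 4 + 4 + 3 + 2 + 0 + 3 + 0 = 16.
Total exposure: 8 weeks.
After the first batch: Gamma(27 + 16, 2 + 8) = Gamma(43, 10).
Total count: 29 + 50 + 29 + 5 = 113.
Total exposure: 6 + 6.5 + 6.5 + 1.5 = 20.5 weeks.
After the second batch: Gamma(43 + 113, 10 + 20.5) = Gamma(156, 61/2).
Posterior variance = α'/β'² = 156/(3721/4) = 624/3721.

624/3721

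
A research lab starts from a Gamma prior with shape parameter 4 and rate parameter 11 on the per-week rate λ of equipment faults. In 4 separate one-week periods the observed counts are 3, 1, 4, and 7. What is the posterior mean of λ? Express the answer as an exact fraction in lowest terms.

19/15

Total count: 3 + 1 + 4 + 7 = 15.
Total exposure: 4 weeks.
Gamma(α, β) with Poisson data over total exposure Σt gives posterior Gamma(α+Σx, β+Σt) = Gamma(19, 15).
Posterior mean = α'/β' = 19/15.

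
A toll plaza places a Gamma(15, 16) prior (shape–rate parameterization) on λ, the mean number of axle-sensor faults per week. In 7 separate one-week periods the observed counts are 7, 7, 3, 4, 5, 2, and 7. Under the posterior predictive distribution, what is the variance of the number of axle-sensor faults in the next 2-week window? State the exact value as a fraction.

Total count: 7 + 7 + 3 + 4 + 5 + 2 + 7 = 35.
Total exposure: 7 weeks.
Posterior: α' = 15 + 35 = 50, β' = 16 + 7 = 23.
The posterior predictive for a window of length T is Negative Binomial with variance T·α'·(β'+T)/β'² = 2·50·25/529 = 2500/529.

2500/529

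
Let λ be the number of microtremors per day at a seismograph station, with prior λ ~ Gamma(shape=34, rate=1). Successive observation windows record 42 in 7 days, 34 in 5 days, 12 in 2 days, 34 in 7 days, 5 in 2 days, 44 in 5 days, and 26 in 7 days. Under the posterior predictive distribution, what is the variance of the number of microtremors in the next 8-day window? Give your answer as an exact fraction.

Total count: 42 + 34 + 12 + 34 + 5 + 44 + 26 = 197.
Total exposure: 7 + 5 + 2 + 7 + 2 + 5 + 7 = 35 days.
The Gamma prior is conjugate for the Poisson rate, so λ | data ~ Gamma(34+197, 1+35) = Gamma(231, 36).
The posterior predictive for a window of length T is Negative Binomial with variance T·α'·(β'+T)/β'² = 8·231·44/1296 = 1694/27.

1694/27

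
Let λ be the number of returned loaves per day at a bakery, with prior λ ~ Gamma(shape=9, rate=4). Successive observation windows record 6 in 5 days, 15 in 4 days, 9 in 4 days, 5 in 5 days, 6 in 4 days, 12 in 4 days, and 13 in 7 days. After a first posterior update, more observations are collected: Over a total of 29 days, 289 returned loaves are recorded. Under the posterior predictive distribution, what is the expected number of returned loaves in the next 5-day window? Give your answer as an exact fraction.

Total count: 6 + 15 + 9 + 5 + 6 + 12 + 13 = 66.
Total exposure: 5 + 4 + 4 + 5 + 4 + 4 + 7 = 33 days.
After the first batch: Gamma(9 + 66, 4 + 33) = Gamma(75, 37).
Total count 289 over total exposure 29 days.
After the second batch: Gamma(75 + 289, 37 + 29) = Gamma(364, 66).
Predictive mean over a 5-day window = T·E[λ|data] = 5·364/66 = 910/33.

910/33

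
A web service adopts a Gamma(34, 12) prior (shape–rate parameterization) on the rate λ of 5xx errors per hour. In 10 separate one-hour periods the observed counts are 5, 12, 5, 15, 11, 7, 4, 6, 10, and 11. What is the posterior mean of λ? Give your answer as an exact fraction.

Total count: 5 + 12 + 5 + 15 + 11 + 7 + 4 + 6 + 10 + 11 = 86.
Total exposure: 10 hours.
Gamma(α, β) with Poisson data over total exposure Σt gives posterior Gamma(α+Σx, β+Σt) = Gamma(120, 22).
Posterior mean = α'/β' = 120/22 = 60/11.

60/11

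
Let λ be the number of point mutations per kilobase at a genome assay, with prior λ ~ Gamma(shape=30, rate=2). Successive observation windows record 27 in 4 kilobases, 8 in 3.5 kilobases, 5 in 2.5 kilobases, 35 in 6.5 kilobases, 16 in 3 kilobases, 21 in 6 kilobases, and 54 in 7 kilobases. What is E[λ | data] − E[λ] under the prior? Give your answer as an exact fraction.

Total count: 27 + 8 + 5 + 35 + 16 + 21 + 54 = 166.
Total exposure: 4 + 3.5 + 2.5 + 6.5 + 3 + 6 + 7 = 32.5 kilobases.
Gamma(α, β) with Poisson data over total exposure Σt gives posterior Gamma(α+Σx, β+Σt) = Gamma(196, 69/2).
Posterior mean = 196/(69/2) = 392/69; prior mean = 30/2 = 15. Difference = 392/69 − 15 = -643/69.

-643/69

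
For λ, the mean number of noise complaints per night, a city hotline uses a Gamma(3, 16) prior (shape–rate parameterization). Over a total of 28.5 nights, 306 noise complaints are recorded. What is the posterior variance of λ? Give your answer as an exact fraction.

Total count 306 over total exposure 28.5 nights.
Gamma(α, β) with Poisson data over total exposure Σt gives posterior Gamma(α+Σx, β+Σt) = Gamma(309, 89/2).
Posterior variance = α'/β'² = 309/(7921/4) = 1236/7921.

1236/7921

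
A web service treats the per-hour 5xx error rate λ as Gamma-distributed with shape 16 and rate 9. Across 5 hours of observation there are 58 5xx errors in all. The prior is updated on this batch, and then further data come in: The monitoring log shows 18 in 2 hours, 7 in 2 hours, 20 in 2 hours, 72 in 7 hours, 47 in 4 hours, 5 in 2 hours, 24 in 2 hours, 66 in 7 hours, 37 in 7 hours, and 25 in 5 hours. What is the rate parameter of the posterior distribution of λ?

54

Total count 58 over total exposure 5 hours.
After the first batch: Gamma(16 + 58, 9 + 5) = Gamma(74, 14).
Total count: 18 + 7 + 20 + 72 + 47 + 5 + 24 + 66 + 37 + 25 = 321.
Total exposure: 2 + 2 + 2 + 7 + 4 + 2 + 2 + 7 + 7 + 5 = 40 hours.
After the second batch: Gamma(74 + 321, 14 + 40) = Gamma(395, 54).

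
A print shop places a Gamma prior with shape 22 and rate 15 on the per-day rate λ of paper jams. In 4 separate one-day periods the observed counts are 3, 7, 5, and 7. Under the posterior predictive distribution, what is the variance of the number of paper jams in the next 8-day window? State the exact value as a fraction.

9504/361

Total count: 3 + 7 + 5 + 7 = 22.
Total exposure: 4 days.
The Gamma prior is conjugate for the Poisson rate, so λ | data ~ Gamma(22+22, 15+4) = Gamma(44, 19).
The posterior predictive for a window of length T is Negative Binomial with variance T·α'·(β'+T)/β'² = 8·44·27/361 = 9504/361.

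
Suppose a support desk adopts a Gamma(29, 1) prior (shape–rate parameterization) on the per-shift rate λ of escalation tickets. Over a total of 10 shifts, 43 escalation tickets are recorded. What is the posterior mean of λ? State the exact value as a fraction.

Total count 43 over total exposure 10 shifts.
Conjugate update: add total count to the shape and total exposure to the rate, giving Gamma(72, 11).
Posterior mean = α'/β' = 72/11.

72/11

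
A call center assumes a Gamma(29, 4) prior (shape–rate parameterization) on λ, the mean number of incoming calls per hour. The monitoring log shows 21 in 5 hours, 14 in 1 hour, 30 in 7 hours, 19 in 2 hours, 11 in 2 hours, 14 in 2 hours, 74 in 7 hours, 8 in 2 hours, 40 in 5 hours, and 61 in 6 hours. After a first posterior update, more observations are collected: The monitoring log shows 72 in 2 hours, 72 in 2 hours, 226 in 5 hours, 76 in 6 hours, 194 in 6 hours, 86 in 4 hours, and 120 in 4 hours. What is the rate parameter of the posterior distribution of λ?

72

Total count: 21 + 14 + 30 + 19 + 11 + 14 + 74 + 8 + 40 + 61 = 292.
Total exposure: 5 + 1 + 7 + 2 + 2 + 2 + 7 + 2 + 5 + 6 = 39 hours.
After the first batch: Gamma(29 + 292, 4 + 39) = Gamma(321, 43).
Total count: 72 + 72 + 226 + 76 + 194 + 86 + 120 = 846.
Total exposure: 2 + 2 + 5 + 6 + 6 + 4 + 4 = 29 hours.
After the second batch: Gamma(321 + 846, 43 + 29) = Gamma(1167, 72).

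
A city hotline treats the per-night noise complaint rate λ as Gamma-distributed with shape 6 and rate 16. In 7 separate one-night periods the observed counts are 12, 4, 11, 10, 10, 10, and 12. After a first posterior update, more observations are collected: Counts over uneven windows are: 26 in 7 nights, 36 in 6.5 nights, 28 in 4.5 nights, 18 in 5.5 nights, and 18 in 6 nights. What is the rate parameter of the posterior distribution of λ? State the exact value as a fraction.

105/2

Total count: 12 + 4 + 11 + 10 + 10 + 10 + 12 = 69.
Total exposure: 7 nights.
After the first batch: Gamma(6 + 69, 16 + 7) = Gamma(75, 23).
Total count: 26 + 36 + 28 + 18 + 18 = 126.
Total exposure: 7 + 6.5 + 4.5 + 5.5 + 6 = 29.5 nights.
After the second batch: Gamma(75 + 126, 23 + 29.5) = Gamma(201, 105/2).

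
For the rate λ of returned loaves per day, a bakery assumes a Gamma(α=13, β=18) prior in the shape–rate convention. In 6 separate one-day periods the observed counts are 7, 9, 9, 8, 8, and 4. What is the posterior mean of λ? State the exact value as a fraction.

29/12

Total count: 7 + 9 + 9 + 8 + 8 + 4 = 45.
Total exposure: 6 days.
The Gamma prior is conjugate for the Poisson rate, so λ | data ~ Gamma(13+45, 18+6) = Gamma(58, 24).
Posterior mean = α'/β' = 58/24 = 29/12.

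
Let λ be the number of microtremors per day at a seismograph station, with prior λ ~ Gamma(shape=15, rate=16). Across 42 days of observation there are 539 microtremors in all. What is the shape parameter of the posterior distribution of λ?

Total count 539 over total exposure 42 days.
Posterior: α' = 15 + 539 = 554, β' = 16 + 42 = 58.

554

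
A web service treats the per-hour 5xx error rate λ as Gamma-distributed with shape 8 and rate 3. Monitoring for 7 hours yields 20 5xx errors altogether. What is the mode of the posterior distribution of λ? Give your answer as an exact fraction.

Total count 20 over total exposure 7 hours.
By Gamma–Poisson conjugacy, the posterior is Gamma(α + Σx, β + Σt) = Gamma(8 + 20, 3 + 7) = Gamma(28, 10).
Posterior mode = (α'−1)/β' = 27/10.

27/10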